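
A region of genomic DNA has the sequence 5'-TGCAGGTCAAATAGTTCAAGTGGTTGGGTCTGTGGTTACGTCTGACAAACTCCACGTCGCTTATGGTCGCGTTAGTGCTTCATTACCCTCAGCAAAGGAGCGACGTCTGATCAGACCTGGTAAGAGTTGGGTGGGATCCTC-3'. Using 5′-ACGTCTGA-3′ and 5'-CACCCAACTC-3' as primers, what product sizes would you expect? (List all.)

The forward primer ACGTCTGA matches the top strand at positions 38–45, 103–110.
The reverse primer's reverse complement is GAGTTGGGTG, matching at positions 124–133.
Each forward site pairs with the reverse site to give a product ending at position 133: sizes 96, 31 bp.

96 bp, 31 bp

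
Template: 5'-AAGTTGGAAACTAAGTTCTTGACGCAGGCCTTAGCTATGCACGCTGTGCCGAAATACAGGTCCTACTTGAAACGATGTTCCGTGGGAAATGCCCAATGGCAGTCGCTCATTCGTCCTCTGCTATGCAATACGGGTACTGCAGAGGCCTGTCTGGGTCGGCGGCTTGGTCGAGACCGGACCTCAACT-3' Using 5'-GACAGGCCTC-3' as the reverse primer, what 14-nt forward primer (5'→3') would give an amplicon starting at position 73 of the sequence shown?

The reverse primer's reverse complement GAGGCCTGTC matches the template at positions 142–151; the product starts at position 73.
The forward primer is identical to the top strand over positions 73–86: CGATGTTCCGTGGG.

5'-CGATGTTCCGTGGG-3'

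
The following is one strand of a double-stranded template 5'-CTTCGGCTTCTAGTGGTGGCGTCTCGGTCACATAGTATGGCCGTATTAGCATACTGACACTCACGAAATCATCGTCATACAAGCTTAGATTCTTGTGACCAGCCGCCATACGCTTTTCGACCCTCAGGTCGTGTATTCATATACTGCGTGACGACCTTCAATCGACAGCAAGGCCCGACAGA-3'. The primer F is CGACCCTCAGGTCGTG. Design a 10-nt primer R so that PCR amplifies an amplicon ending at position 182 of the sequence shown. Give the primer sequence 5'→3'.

The forward primer binds at positions 118–133; the product's 3' end on the top strand is position 182.
The reverse primer anneals to the top strand over positions 173–182, i.e. to GCCCGACAGA.
Its sequence written 5'→3' is the reverse complement: TCTGTCGGGC.

5'-TCTGTCGGGC-3'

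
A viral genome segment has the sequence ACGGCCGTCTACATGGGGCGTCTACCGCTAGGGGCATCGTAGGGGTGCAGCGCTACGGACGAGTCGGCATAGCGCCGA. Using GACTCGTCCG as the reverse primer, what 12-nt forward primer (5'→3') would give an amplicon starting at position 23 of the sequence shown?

5'-TACCGCTAGGGG-3'

The reverse primer's reverse complement CGGACGAGTC matches the template at positions 56–65; the product starts at position 23.
The forward primer is identical to the top strand over positions 23–34: TACCGCTAGGGG.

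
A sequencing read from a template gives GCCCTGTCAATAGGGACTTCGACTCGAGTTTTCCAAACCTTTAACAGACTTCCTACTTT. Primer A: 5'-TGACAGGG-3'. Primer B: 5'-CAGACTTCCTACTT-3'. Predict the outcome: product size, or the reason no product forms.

Primer A (TGACAGGG) has reverse complement CCCTGTCA, which matches the top strand at positions 2–9; primer A anneals to the top strand there with its 3' end pointing upstream toward position 2.
Primer B (CAGACTTCCTACTT) matches the top strand directly at positions 45–58; it anneals to the bottom strand with its 3' end pointing downstream toward position 58.
The 3' ends diverge (primer A extends toward position 1, primer B toward position 59), so the primers never converge on a shared product.

No product — the primers' 3' ends point away from each other.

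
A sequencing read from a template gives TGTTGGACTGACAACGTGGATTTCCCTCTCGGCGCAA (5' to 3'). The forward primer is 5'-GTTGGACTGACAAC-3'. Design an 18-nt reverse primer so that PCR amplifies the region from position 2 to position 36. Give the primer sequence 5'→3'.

The product's 3' end on the top strand is position 36.
The reverse primer anneals to the top strand over positions 19–36, i.e. to GATTTCCCTCTCGGCGCA.
Its sequence written 5'→3' is the reverse complement: TGCGCCGAGAGGGAAATC.

5'-TGCGCCGAGAGGGAAATC-3'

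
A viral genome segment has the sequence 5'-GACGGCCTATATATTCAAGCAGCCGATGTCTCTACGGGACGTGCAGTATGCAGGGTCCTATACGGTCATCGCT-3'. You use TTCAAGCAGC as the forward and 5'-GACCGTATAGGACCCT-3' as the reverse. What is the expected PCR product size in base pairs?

54 bp

Forward primer TTCAAGCAGC is found on the top strand at positions 14–23.
Taking the reverse complement of GACCGTATAGGACCCT gives AGGGTCCTATACGGTC, found at positions 52–67 on the template; the primer anneals here to the top strand with its 3' end pointing upstream.
The product runs from position 14 to position 67, so its length is 67 − 14 + 1 = 54 bp.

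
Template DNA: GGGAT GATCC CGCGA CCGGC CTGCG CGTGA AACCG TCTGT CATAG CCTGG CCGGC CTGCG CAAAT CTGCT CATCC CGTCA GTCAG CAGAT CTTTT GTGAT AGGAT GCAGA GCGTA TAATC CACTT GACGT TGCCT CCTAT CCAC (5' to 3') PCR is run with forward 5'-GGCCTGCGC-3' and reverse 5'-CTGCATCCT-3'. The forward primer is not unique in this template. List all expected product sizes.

92 bp, 57 bp

The forward primer GGCCTGCGC matches the top strand at positions 18–26, 53–61.
The reverse primer's reverse complement is AGGATGCAG, matching at positions 101–109.
Each forward site pairs with the reverse site to give a product ending at position 109: sizes 92, 57 bp.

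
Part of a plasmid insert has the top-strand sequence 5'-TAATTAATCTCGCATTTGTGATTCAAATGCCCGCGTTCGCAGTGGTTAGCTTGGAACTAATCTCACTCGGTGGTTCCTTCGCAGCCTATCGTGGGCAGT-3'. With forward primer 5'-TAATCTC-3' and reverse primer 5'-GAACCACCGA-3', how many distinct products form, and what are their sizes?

Two products: 72 bp, 19 bp

The forward primer TAATCTC matches the top strand at positions 5–11, 58–64.
The reverse primer's reverse complement is TCGGTGGTTC, matching at positions 67–76.
Each forward site pairs with the reverse site to give a product ending at position 76: sizes 72, 19 bp.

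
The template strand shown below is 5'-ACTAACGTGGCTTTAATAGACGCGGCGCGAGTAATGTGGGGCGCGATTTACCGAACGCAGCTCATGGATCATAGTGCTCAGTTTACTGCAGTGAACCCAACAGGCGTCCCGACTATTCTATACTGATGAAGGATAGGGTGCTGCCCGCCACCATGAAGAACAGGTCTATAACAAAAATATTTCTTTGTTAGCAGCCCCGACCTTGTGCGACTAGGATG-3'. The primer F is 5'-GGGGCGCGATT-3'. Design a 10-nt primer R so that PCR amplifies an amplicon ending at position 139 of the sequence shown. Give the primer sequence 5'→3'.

5'-ACCCTATCCT-3'

The forward primer binds at positions 38–48; the product's 3' end on the top strand is position 139.
The reverse primer anneals to the top strand over positions 130–139, i.e. to AGGATAGGGT.
Its sequence written 5'→3' is the reverse complement: ACCCTATCCT.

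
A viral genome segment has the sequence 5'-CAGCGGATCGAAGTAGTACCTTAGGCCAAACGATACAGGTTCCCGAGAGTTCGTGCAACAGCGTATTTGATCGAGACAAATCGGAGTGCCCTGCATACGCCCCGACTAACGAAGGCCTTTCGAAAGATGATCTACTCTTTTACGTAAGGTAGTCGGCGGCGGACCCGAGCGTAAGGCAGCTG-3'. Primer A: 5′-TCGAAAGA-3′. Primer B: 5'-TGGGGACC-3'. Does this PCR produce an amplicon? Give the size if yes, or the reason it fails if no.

Primer B (TGGGGACC) does not match the top strand, and its reverse complement GGTCCCCA does not match either.
With no annealing site for primer B, no amplification occurs.

No product — primer B has no binding site in the template.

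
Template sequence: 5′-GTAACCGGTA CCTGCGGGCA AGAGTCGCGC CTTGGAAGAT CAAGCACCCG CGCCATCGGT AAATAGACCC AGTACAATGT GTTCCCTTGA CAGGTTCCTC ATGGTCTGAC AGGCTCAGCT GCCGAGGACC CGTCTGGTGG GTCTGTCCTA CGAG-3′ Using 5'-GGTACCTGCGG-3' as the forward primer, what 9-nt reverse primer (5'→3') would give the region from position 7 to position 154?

The product's 3' end on the top strand is position 154.
The reverse primer anneals to the top strand over positions 146–154, i.e. to TCCTACGAG.
Its sequence written 5'→3' is the reverse complement: CTCGTAGGA.

5'-CTCGTAGGA-3'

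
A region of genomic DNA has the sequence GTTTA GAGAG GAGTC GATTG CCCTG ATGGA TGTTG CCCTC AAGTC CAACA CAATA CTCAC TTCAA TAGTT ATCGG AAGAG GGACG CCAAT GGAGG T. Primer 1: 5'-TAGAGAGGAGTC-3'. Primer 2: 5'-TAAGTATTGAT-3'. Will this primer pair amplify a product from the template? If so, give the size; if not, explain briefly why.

Primer 2 (TAAGTATTGAT) does not match the top strand, and its reverse complement ATCAATACTTA does not match either.
With no annealing site for primer 2, no amplification occurs.

No product — primer 2 has no binding site in the template.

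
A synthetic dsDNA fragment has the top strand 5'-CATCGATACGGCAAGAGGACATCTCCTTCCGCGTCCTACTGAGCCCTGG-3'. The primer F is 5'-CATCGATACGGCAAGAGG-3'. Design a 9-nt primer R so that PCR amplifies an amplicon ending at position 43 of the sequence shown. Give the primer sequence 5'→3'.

5'-CTCAGTAGG-3'

The forward primer binds at positions 1–18; the product's 3' end on the top strand is position 43.
The reverse primer anneals to the top strand over positions 35–43, i.e. to CCTACTGAG.
Its sequence written 5'→3' is the reverse complement: CTCAGTAGG.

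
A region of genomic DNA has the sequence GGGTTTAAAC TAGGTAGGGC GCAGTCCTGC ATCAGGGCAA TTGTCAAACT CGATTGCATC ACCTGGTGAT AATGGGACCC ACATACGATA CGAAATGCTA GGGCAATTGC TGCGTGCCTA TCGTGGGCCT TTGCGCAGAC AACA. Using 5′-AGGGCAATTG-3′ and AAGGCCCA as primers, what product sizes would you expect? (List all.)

98 bp, 32 bp

The forward primer AGGGCAATTG matches the top strand at positions 34–43, 100–109.
The reverse primer's reverse complement is TGGGCCTT, matching at positions 124–131.
Each forward site pairs with the reverse site to give a product ending at position 131: sizes 98, 32 bp.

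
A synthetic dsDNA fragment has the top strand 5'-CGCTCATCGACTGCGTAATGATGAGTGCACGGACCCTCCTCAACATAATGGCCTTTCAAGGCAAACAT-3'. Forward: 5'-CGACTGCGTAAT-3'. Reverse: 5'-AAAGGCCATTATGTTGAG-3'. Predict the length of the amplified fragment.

49 bp

Scanning the template, CGACTGCGTAAT occurs at positions 8–19; this primer anneals to the bottom strand there with its 3' end pointing downstream.
Reverse complement of the reverse primer: CTCAACATAATGGCCTTT. This occurs on the top strand at positions 39–56.
The product runs from position 8 to position 56, so its length is 56 − 8 + 1 = 49 bp.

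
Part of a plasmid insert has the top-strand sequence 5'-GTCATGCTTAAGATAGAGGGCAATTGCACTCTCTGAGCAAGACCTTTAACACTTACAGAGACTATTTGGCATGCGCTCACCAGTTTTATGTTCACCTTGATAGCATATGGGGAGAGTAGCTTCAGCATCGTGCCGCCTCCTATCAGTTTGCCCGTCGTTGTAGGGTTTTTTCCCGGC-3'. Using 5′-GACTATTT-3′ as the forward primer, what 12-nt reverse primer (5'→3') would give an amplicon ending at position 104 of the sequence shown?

5'-GCTATCAAGGTG-3'

The forward primer binds at positions 60–67; the product's 3' end on the top strand is position 104.
The reverse primer anneals to the top strand over positions 93–104, i.e. to CACCTTGATAGC.
Its sequence written 5'→3' is the reverse complement: GCTATCAAGGTG.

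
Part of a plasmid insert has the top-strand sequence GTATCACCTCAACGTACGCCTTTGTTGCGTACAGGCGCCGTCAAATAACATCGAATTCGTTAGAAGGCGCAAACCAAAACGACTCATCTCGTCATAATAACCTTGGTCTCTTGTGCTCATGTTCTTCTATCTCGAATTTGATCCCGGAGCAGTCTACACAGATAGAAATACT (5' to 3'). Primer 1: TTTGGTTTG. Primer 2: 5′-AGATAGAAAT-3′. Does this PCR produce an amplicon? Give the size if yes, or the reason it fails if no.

No product — the primers' 3' ends point away from each other.

Primer 1 (TTTGGTTTG) has reverse complement CAAACCAAA, which matches the top strand at positions 70–78; primer 1 anneals to the top strand there with its 3' end pointing upstream toward position 70.
Primer 2 (AGATAGAAAT) matches the top strand directly at positions 160–169; it anneals to the bottom strand with its 3' end pointing downstream toward position 169.
The 3' ends diverge (primer 1 extends toward position 1, primer 2 toward position 172), so the primers never converge on a shared product.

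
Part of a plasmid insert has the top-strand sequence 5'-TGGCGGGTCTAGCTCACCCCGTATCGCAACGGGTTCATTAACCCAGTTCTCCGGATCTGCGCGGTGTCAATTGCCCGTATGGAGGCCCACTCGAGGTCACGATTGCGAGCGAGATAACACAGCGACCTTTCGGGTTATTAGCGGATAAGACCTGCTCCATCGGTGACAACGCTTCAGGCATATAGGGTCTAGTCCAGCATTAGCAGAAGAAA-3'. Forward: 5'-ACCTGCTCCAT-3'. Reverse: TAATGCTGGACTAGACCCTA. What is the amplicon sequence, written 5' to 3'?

The forward primer matches the template at positions 150–160.
Taking the reverse complement of TAATGCTGGACTAGACCCTA gives TAGGGTCTAGTCCAGCATTA, found at positions 183–202 on the template; the primer anneals here to the top strand with its 3' end pointing upstream.
The product is the template from position 150 through 202 (53 bp).

5'-ACCTGCTCCATCGGTGACAACGCTTCAGGCATATAGGGTCTAGTCCAGCATTA-3'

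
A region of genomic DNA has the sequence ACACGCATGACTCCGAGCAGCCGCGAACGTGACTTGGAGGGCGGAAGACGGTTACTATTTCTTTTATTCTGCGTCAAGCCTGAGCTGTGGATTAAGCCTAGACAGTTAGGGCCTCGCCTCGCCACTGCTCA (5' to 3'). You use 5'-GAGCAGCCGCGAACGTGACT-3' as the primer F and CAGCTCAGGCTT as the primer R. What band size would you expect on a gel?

73 bp

Scanning the template, GAGCAGCCGCGAACGTGACT occurs at positions 15–34; this primer anneals to the bottom strand there with its 3' end pointing downstream.
Reverse complement of the reverse primer: AAGCCTGAGCTG. This occurs on the top strand at positions 76–87.
Product length = (reverse-primer end) − (forward-primer start) + 1 = 87 − 15 + 1 = 73 bp.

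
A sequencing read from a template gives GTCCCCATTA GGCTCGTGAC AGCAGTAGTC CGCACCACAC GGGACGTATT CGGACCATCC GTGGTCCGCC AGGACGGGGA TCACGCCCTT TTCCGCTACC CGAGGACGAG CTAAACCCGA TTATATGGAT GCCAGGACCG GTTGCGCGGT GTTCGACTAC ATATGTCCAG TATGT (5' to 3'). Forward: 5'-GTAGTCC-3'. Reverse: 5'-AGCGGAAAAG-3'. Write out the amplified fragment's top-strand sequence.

5'-GTAGTCCGCACCACACGGGACGTATTCGGACCATCCGTGGTCCGCCAGGACGGGGATCACGCCCTTTTCCGCT-3'

The forward primer matches the template at positions 25–31.
Reverse complement of the reverse primer: CTTTTCCGCT. This occurs on the top strand at positions 88–97.
The product is the template from position 25 through 97 (73 bp).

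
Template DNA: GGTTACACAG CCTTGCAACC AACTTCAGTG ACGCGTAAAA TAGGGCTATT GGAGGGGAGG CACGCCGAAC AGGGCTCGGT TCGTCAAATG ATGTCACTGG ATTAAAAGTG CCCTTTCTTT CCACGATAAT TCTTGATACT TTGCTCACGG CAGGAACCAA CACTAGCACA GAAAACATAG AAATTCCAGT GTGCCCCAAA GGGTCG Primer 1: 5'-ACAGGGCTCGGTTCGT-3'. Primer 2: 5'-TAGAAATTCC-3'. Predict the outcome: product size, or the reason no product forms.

No product — both primers anneal to the same strand and extend in the same direction.

Primer 1 (ACAGGGCTCGGTTCGT) matches the top strand at positions 69–84 (3' end points downstream).
Primer 2 (TAGAAATTCC) also matches the top strand directly, at positions 178–187 — its reverse complement GGAATTTCTA is not present.
Both primers anneal to the bottom strand with 3' ends pointing the same way, so neither can prime synthesis back toward the other.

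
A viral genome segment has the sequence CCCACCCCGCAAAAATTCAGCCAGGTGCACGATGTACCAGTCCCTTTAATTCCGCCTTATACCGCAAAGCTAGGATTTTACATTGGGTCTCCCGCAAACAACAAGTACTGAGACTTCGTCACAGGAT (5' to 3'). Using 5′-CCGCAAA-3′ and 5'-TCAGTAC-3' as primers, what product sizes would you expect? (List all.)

105 bp, 50 bp, 20 bp

The forward primer CCGCAAA matches the top strand at positions 7–13, 62–68, 92–98.
The reverse primer's reverse complement is GTACTGA, matching at positions 105–111.
Each forward site pairs with the reverse site to give a product ending at position 111: sizes 105, 50, 20 bp.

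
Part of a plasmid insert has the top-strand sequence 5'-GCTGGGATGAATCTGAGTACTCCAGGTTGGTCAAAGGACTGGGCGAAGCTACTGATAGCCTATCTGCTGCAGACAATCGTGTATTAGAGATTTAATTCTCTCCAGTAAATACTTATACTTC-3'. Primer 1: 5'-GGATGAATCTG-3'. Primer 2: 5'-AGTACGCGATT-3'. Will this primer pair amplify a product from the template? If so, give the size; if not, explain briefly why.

Primer 2 (AGTACGCGATT) does not match the top strand, and its reverse complement AATCGCGTACT does not match either.
With no annealing site for primer 2, no amplification occurs.

No product — primer 2 has no binding site in the template.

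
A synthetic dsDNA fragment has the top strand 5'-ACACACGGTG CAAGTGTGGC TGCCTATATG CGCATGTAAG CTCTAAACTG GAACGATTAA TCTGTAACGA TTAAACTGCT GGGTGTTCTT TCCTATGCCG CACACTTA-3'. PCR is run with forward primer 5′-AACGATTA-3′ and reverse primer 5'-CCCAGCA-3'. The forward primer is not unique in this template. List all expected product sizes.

The forward primer AACGATTA matches the top strand at positions 52–59, 66–73.
The reverse primer's reverse complement is TGCTGGG, matching at positions 77–83.
Each forward site pairs with the reverse site to give a product ending at position 83: sizes 32, 18 bp.

32 bp, 18 bp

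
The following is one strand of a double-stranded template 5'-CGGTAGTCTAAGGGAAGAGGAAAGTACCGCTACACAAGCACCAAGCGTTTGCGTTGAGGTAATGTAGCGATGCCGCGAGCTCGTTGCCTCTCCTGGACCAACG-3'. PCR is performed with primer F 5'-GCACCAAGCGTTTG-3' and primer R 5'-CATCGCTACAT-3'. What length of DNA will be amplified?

35 bp

Forward primer GCACCAAGCGTTTG is found on the top strand at positions 38–51.
Taking the reverse complement of CATCGCTACAT gives ATGTAGCGATG, found at positions 62–72 on the template; the primer anneals here to the top strand with its 3' end pointing upstream.
Product length = (reverse-primer end) − (forward-primer start) + 1 = 72 − 38 + 1 = 35 bp.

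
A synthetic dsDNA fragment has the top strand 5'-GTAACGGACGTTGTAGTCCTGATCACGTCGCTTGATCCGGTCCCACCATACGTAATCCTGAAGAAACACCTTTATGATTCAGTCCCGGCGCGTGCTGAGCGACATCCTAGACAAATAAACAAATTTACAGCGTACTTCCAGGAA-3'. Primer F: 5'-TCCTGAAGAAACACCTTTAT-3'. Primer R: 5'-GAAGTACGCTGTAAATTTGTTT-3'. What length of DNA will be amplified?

83 bp

The forward primer matches the template at positions 56–75.
Taking the reverse complement of GAAGTACGCTGTAAATTTGTTT gives AAACAAATTTACAGCGTACTTC, found at positions 117–138 on the template; the primer anneals here to the top strand with its 3' end pointing upstream.
The product runs from position 56 to position 138, so its length is 138 − 56 + 1 = 83 bp.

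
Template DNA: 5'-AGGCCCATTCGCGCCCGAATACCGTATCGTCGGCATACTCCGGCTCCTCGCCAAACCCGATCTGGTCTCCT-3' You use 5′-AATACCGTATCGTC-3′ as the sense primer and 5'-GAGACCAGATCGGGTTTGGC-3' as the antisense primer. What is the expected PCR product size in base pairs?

Forward primer AATACCGTATCGTC is found on the top strand at positions 18–31.
Reverse complement of the reverse primer: GCCAAACCCGATCTGGTCTC. This occurs on the top strand at positions 50–69.
Amplicon spans positions 18–69: 52 bp.

52 bp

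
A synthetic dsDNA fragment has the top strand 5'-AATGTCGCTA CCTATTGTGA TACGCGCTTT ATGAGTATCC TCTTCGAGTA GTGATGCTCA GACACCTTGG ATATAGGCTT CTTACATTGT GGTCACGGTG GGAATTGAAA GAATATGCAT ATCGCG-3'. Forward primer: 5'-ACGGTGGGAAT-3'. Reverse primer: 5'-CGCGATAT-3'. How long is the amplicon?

Forward primer ACGGTGGGAAT is found on the top strand at positions 95–105.
Taking the reverse complement of CGCGATAT gives ATATCGCG, found at positions 119–126 on the template; the primer anneals here to the top strand with its 3' end pointing upstream.
Amplicon spans positions 95–126: 32 bp.

32 bp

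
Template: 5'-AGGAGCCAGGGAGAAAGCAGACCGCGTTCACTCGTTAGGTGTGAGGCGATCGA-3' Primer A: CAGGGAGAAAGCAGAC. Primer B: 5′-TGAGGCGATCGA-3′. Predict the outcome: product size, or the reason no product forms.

No product — both primers anneal to the same strand and extend in the same direction.

Primer A (CAGGGAGAAAGCAGAC) matches the top strand at positions 7–22 (3' end points downstream).
Primer B (TGAGGCGATCGA) also matches the top strand directly, at positions 42–53 — its reverse complement TCGATCGCCTCA is not present.
Both primers anneal to the bottom strand with 3' ends pointing the same way, so neither can prime synthesis back toward the other.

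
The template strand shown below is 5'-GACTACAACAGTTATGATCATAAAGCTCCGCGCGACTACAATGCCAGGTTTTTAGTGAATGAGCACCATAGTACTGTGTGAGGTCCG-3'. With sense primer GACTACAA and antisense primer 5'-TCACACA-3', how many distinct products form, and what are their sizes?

Two products: 81 bp, 48 bp

The forward primer GACTACAA matches the top strand at positions 1–8, 34–41.
The reverse primer's reverse complement is TGTGTGA, matching at positions 75–81.
Each forward site pairs with the reverse site to give a product ending at position 81: sizes 81, 48 bp.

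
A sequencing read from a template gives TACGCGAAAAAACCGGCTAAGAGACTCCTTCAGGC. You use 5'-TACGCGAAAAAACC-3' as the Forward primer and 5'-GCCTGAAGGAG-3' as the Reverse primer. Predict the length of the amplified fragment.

35 bp

Scanning the template, TACGCGAAAAAACC occurs at positions 1–14; this primer anneals to the bottom strand there with its 3' end pointing downstream.
The reverse primer's reverse complement is CTCCTTCAGGC, which matches the template at positions 25–35.
Amplicon spans positions 1–35: 35 bp.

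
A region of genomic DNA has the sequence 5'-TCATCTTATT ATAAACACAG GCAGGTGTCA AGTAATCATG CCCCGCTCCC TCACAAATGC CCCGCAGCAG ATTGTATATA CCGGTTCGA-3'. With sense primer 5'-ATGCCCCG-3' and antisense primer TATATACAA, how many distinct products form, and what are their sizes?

The forward primer ATGCCCCG matches the top strand at positions 38–45, 57–64.
The reverse primer's reverse complement is TTGTATATA, matching at positions 72–80.
Each forward site pairs with the reverse site to give a product ending at position 80: sizes 43, 24 bp.

Two products: 43 bp, 24 bp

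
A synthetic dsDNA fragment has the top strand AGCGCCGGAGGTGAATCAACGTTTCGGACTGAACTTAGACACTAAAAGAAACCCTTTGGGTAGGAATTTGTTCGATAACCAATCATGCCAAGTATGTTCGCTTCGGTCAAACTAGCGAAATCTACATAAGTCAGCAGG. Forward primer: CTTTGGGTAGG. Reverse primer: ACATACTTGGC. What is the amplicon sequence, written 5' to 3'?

The forward primer matches the template at positions 54–64.
Reverse complement of the reverse primer: GCCAAGTATGT. This occurs on the top strand at positions 87–97.
The product is the template from position 54 through 97 (44 bp).

5'-CTTTGGGTAGGAATTTGTTCGATAACCAATCATGCCAAGTATGT-3'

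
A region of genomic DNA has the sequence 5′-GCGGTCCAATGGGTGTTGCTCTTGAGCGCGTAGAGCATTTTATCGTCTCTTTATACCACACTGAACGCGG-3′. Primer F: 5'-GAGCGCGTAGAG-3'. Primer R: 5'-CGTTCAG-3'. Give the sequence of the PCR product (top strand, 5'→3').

5'-GAGCGCGTAGAGCATTTTATCGTCTCTTTATACCACACTGAACG-3'

Scanning the template, GAGCGCGTAGAG occurs at positions 24–35; this primer anneals to the bottom strand there with its 3' end pointing downstream.
Reverse complement of the reverse primer: CTGAACG. This occurs on the top strand at positions 61–67.
The product is the template from position 24 through 67 (44 bp).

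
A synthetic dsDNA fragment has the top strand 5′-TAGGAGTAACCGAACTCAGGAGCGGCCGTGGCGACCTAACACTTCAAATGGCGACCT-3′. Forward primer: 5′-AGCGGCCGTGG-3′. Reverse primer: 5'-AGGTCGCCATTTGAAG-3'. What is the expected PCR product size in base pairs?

Forward primer AGCGGCCGTGG is found on the top strand at positions 21–31.
Taking the reverse complement of AGGTCGCCATTTGAAG gives CTTCAAATGGCGACCT, found at positions 42–57 on the template; the primer anneals here to the top strand with its 3' end pointing upstream.
The product runs from position 21 to position 57, so its length is 57 − 21 + 1 = 37 bp.

37 bp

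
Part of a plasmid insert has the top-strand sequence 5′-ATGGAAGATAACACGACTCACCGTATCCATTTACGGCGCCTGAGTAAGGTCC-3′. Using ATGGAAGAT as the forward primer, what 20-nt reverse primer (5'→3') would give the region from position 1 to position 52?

5'-GGACCTTACTCAGGCGCCGT-3'

The product's 3' end on the top strand is position 52.
The reverse primer anneals to the top strand over positions 33–52, i.e. to ACGGCGCCTGAGTAAGGTCC.
Its sequence written 5'→3' is the reverse complement: GGACCTTACTCAGGCGCCGT.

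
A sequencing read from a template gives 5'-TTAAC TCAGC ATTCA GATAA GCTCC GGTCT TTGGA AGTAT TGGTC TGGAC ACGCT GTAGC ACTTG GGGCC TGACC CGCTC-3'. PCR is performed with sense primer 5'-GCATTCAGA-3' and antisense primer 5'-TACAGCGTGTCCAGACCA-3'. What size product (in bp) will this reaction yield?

50 bp

Forward primer GCATTCAGA is found on the top strand at positions 9–17.
The reverse primer's reverse complement is TGGTCTGGACACGCTGTA, which matches the template at positions 41–58.
Amplicon spans positions 9–58: 50 bp.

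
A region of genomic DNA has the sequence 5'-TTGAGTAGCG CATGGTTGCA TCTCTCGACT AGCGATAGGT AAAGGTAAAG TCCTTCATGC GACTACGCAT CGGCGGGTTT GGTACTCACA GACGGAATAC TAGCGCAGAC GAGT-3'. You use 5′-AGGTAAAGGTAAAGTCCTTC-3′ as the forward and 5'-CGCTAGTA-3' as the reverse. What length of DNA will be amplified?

69 bp

Forward primer AGGTAAAGGTAAAGTCCTTC is found on the top strand at positions 37–56.
Reverse complement of the reverse primer: TACTAGCG. This occurs on the top strand at positions 98–105.
Product length = (reverse-primer end) − (forward-primer start) + 1 = 105 − 37 + 1 = 69 bp.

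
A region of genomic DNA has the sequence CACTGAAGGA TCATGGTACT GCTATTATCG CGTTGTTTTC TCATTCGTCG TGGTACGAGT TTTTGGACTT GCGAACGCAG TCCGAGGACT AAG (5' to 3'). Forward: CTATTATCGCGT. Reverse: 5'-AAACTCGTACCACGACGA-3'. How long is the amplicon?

41 bp

The forward primer matches the template at positions 22–33.
Reverse complement of the reverse primer: TCGTCGTGGTACGAGTTT. This occurs on the top strand at positions 45–62.
Amplicon spans positions 22–62: 41 bp.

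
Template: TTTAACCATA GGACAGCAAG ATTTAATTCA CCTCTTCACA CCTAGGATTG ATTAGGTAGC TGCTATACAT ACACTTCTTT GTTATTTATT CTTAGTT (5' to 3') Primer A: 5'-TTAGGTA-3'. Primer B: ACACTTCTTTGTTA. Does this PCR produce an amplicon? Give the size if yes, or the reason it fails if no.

Primer A (TTAGGTA) matches the top strand at positions 52–58 (3' end points downstream).
Primer B (ACACTTCTTTGTTA) also matches the top strand directly, at positions 71–84 — its reverse complement TAACAAAGAAGTGT is not present.
Both primers anneal to the bottom strand with 3' ends pointing the same way, so neither can prime synthesis back toward the other.

No product — both primers anneal to the same strand and extend in the same direction.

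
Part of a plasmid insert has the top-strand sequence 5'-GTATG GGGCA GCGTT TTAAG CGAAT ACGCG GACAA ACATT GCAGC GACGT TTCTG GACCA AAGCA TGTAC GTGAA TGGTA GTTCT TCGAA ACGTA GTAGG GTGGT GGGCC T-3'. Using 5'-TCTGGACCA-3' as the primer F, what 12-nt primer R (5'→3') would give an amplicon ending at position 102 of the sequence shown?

The forward primer binds at positions 52–60; the product's 3' end on the top strand is position 102.
The reverse primer anneals to the top strand over positions 91–102, i.e. to ACGTAGTAGGGT.
Its sequence written 5'→3' is the reverse complement: ACCCTACTACGT.

5'-ACCCTACTACGT-3'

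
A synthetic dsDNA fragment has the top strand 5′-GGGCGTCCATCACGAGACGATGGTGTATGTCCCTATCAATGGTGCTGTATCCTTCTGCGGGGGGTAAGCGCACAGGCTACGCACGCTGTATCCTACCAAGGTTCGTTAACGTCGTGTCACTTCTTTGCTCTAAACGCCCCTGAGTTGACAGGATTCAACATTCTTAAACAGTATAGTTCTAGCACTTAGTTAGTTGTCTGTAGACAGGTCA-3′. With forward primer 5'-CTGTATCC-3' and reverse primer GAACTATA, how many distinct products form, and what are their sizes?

The forward primer CTGTATCC matches the top strand at positions 45–52, 86–93.
The reverse primer's reverse complement is TATAGTTC, matching at positions 172–179.
Each forward site pairs with the reverse site to give a product ending at position 179: sizes 135, 94 bp.

Two products: 135 bp, 94 bp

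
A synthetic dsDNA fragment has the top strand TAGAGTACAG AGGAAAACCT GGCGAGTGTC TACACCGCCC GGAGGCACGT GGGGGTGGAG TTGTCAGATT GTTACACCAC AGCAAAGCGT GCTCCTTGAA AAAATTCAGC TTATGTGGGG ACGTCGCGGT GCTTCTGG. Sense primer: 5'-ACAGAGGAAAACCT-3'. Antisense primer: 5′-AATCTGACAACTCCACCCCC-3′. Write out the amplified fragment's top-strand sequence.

The forward primer matches the template at positions 7–20.
Taking the reverse complement of AATCTGACAACTCCACCCCC gives GGGGGTGGAGTTGTCAGATT, found at positions 51–70 on the template; the primer anneals here to the top strand with its 3' end pointing upstream.
The product is the template from position 7 through 70 (64 bp).

5'-ACAGAGGAAAACCTGGCGAGTGTCTACACCGCCCGGAGGCACGTGGGGGTGGAGTTGTCAGATT-3'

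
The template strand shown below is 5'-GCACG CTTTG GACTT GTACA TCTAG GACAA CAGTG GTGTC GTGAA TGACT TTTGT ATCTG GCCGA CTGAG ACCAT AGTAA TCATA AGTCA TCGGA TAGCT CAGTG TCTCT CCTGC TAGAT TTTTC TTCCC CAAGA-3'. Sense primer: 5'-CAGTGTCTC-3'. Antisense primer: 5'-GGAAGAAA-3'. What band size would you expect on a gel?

Forward primer CAGTGTCTC is found on the top strand at positions 101–109.
Reverse complement of the reverse primer: TTTCTTCC. This occurs on the top strand at positions 122–129.
The product runs from position 101 to position 129, so its length is 129 − 101 + 1 = 29 bp.

29 bp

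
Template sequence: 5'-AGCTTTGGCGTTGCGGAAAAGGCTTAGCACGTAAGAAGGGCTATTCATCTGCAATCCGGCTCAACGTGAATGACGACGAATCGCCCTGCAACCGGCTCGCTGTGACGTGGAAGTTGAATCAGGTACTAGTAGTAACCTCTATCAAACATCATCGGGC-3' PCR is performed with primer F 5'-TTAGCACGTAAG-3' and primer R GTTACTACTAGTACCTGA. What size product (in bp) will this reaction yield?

113 bp

Forward primer TTAGCACGTAAG is found on the top strand at positions 24–35.
Taking the reverse complement of GTTACTACTAGTACCTGA gives TCAGGTACTAGTAGTAAC, found at positions 119–136 on the template; the primer anneals here to the top strand with its 3' end pointing upstream.
Amplicon spans positions 24–136: 113 bp.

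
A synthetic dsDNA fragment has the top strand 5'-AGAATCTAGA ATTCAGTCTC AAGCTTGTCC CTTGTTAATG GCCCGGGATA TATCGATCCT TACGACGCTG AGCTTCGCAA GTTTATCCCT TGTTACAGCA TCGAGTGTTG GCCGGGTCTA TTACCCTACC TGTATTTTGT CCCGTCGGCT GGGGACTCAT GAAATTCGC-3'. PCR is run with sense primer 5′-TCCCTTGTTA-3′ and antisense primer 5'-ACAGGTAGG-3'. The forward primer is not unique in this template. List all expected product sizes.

106 bp, 48 bp

The forward primer TCCCTTGTTA matches the top strand at positions 28–37, 86–95.
The reverse primer's reverse complement is CCTACCTGT, matching at positions 125–133.
Each forward site pairs with the reverse site to give a product ending at position 133: sizes 106, 48 bp.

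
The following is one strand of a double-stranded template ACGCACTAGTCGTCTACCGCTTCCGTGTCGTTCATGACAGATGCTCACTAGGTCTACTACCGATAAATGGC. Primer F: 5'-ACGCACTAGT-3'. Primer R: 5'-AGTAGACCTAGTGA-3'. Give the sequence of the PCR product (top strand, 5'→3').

5'-ACGCACTAGTCGTCTACCGCTTCCGTGTCGTTCATGACAGATGCTCACTAGGTCTACT-3'

Scanning the template, ACGCACTAGT occurs at positions 1–10; this primer anneals to the bottom strand there with its 3' end pointing downstream.
Reverse complement of the reverse primer: TCACTAGGTCTACT. This occurs on the top strand at positions 45–58.
The product is the template from position 1 through 58 (58 bp).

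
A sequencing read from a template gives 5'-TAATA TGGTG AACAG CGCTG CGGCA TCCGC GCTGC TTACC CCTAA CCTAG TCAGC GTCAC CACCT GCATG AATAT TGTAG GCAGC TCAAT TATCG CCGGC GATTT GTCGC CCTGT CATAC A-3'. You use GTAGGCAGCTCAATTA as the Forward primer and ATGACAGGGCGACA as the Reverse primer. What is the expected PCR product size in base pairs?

42 bp

Forward primer GTAGGCAGCTCAATTA is found on the top strand at positions 77–92.
The reverse primer's reverse complement is TGTCGCCCTGTCAT, which matches the template at positions 105–118.
Amplicon spans positions 77–118: 42 bp.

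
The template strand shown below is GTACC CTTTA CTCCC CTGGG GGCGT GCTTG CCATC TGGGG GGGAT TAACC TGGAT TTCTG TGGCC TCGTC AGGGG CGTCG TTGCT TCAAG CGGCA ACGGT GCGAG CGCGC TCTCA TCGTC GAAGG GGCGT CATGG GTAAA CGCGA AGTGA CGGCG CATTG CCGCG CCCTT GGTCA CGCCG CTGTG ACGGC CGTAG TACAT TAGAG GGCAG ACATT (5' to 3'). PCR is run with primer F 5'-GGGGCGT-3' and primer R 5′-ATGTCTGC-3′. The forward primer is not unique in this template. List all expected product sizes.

The forward primer GGGGCGT matches the top strand at positions 19–25, 72–78, 124–130.
The reverse primer's reverse complement is GCAGACAT, matching at positions 207–214.
Each forward site pairs with the reverse site to give a product ending at position 214: sizes 196, 143, 91 bp.

196 bp, 143 bp, 91 bp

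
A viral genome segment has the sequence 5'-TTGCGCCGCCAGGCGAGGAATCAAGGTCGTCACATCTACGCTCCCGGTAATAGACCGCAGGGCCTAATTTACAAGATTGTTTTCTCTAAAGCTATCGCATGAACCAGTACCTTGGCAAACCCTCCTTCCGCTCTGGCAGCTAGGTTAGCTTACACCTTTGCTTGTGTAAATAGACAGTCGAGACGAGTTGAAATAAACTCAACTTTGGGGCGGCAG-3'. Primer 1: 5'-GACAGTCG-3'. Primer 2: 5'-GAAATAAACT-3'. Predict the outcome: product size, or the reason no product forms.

Primer 1 (GACAGTCG) matches the top strand at positions 173–180 (3' end points downstream).
Primer 2 (GAAATAAACT) also matches the top strand directly, at positions 190–199 — its reverse complement AGTTTATTTC is not present.
Both primers anneal to the bottom strand with 3' ends pointing the same way, so neither can prime synthesis back toward the other.

No product — both primers anneal to the same strand and extend in the same direction.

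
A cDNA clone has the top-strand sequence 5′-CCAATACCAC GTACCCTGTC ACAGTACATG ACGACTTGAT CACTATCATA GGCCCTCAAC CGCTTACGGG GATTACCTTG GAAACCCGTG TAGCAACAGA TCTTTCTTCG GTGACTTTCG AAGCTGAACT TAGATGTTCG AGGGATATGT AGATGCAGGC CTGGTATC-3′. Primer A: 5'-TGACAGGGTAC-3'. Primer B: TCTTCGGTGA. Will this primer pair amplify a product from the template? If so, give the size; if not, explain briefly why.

No product — the primers' 3' ends point away from each other.

Primer A (TGACAGGGTAC) has reverse complement GTACCCTGTCA, which matches the top strand at positions 11–21; primer A anneals to the top strand there with its 3' end pointing upstream toward position 11.
Primer B (TCTTCGGTGA) matches the top strand directly at positions 105–114; it anneals to the bottom strand with its 3' end pointing downstream toward position 114.
The 3' ends diverge (primer A extends toward position 1, primer B toward position 168), so the primers never converge on a shared product.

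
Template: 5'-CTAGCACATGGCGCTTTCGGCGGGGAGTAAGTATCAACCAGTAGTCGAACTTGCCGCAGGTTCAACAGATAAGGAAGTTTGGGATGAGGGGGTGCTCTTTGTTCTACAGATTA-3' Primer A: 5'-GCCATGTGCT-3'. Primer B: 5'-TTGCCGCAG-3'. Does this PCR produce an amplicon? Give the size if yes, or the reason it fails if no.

No product — the primers' 3' ends point away from each other.

Primer A (GCCATGTGCT) has reverse complement AGCACATGGC, which matches the top strand at positions 3–12; primer A anneals to the top strand there with its 3' end pointing upstream toward position 3.
Primer B (TTGCCGCAG) matches the top strand directly at positions 51–59; it anneals to the bottom strand with its 3' end pointing downstream toward position 59.
The 3' ends diverge (primer A extends toward position 1, primer B toward position 113), so the primers never converge on a shared product.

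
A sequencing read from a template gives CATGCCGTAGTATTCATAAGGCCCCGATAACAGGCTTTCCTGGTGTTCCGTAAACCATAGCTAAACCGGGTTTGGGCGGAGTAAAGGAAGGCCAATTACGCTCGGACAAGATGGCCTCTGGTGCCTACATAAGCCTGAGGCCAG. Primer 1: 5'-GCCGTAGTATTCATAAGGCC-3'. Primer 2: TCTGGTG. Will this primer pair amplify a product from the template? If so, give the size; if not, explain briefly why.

No product — both primers anneal to the same strand and extend in the same direction.

Primer 1 (GCCGTAGTATTCATAAGGCC) matches the top strand at positions 4–23 (3' end points downstream).
Primer 2 (TCTGGTG) also matches the top strand directly, at positions 117–123 — its reverse complement CACCAGA is not present.
Both primers anneal to the bottom strand with 3' ends pointing the same way, so neither can prime synthesis back toward the other.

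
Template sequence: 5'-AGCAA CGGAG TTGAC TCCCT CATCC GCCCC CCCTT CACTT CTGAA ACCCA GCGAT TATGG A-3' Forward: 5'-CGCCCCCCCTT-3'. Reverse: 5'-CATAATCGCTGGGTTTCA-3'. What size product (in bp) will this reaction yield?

35 bp

The forward primer matches the template at positions 25–35.
Taking the reverse complement of CATAATCGCTGGGTTTCA gives TGAAACCCAGCGATTATG, found at positions 42–59 on the template; the primer anneals here to the top strand with its 3' end pointing upstream.
Amplicon spans positions 25–59: 35 bp.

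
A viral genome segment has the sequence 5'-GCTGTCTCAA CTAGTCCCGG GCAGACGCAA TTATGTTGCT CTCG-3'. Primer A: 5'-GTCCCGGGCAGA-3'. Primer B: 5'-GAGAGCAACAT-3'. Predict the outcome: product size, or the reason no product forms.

Primer A (GTCCCGGGCAGA) matches the top strand at positions 14–25; it acts as a forward primer.
Primer B's reverse complement is ATGTTGCTCTC, matching the top strand at positions 33–43; it acts as a reverse primer.
The 3' ends face each other across positions 14–43, giving a 30 bp product.

Yes — a 30 bp product.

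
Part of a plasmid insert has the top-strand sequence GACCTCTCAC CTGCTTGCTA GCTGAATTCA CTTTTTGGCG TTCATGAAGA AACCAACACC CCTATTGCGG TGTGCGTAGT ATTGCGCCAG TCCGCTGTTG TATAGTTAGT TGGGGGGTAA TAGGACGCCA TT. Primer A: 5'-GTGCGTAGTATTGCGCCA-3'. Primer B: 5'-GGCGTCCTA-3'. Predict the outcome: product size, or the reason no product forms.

Yes — a 58 bp product.

Primer A (GTGCGTAGTATTGCGCCA) matches the top strand at positions 72–89; it acts as a forward primer.
Primer B's reverse complement is TAGGACGCC, matching the top strand at positions 121–129; it acts as a reverse primer.
The 3' ends face each other across positions 72–129, giving a 58 bp product.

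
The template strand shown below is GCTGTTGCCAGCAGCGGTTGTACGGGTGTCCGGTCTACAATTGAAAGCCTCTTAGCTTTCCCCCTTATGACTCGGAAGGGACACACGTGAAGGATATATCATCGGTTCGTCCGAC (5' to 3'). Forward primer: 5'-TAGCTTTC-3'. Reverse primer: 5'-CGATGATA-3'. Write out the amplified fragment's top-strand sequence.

5'-TAGCTTTCCCCCTTATGACTCGGAAGGGACACACGTGAAGGATATATCATCG-3'

Forward primer TAGCTTTC is found on the top strand at positions 53–60.
Reverse complement of the reverse primer: TATCATCG. This occurs on the top strand at positions 97–104.
The product is the template from position 53 through 104 (52 bp).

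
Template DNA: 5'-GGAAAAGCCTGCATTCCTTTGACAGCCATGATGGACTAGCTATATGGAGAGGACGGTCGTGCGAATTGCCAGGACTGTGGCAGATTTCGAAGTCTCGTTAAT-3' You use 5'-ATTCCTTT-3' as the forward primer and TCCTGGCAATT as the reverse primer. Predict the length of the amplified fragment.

62 bp

Forward primer ATTCCTTT is found on the top strand at positions 13–20.
The reverse primer's reverse complement is AATTGCCAGGA, which matches the template at positions 64–74.
Product length = (reverse-primer end) − (forward-primer start) + 1 = 74 − 13 + 1 = 62 bp.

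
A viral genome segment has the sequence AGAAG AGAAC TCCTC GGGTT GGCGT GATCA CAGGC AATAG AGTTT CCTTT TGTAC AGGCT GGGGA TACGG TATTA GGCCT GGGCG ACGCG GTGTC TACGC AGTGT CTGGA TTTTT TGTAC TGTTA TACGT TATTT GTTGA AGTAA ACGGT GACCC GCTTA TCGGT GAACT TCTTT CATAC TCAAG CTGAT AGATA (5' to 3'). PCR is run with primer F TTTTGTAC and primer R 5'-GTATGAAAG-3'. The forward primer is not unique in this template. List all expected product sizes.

The forward primer TTTTGTAC matches the top strand at positions 48–55, 113–120.
The reverse primer's reverse complement is CTTTCATAC, matching at positions 172–180.
Each forward site pairs with the reverse site to give a product ending at position 180: sizes 133, 68 bp.

133 bp, 68 bp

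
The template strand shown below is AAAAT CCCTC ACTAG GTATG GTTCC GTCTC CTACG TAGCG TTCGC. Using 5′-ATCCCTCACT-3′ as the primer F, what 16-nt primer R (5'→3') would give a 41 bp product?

5'-CGAACGCTACGTAGGA-3'

The forward primer binds at positions 4–13, so a 41 bp product ends at position 4 + 41 − 1 = 44.
The reverse primer anneals to the top strand over positions 29–44, i.e. to TCCTACGTAGCGTTCG.
Its sequence written 5'→3' is the reverse complement: CGAACGCTACGTAGGA.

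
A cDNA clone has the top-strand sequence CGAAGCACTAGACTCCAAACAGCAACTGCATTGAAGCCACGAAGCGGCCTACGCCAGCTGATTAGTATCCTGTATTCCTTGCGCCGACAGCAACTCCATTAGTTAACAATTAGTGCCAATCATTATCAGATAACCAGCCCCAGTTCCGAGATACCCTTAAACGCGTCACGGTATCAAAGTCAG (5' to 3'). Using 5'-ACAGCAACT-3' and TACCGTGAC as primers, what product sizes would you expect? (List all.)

155 bp, 87 bp

The forward primer ACAGCAACT matches the top strand at positions 19–27, 87–95.
The reverse primer's reverse complement is GTCACGGTA, matching at positions 165–173.
Each forward site pairs with the reverse site to give a product ending at position 173: sizes 155, 87 bp.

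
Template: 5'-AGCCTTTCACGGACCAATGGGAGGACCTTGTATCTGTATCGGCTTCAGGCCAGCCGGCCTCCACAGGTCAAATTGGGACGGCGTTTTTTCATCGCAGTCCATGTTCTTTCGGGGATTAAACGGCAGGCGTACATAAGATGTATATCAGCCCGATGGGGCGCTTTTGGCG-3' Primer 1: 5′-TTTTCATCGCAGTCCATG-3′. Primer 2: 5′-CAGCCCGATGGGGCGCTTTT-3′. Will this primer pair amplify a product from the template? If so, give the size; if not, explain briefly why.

No product — both primers anneal to the same strand and extend in the same direction.

Primer 1 (TTTTCATCGCAGTCCATG) matches the top strand at positions 86–103 (3' end points downstream).
Primer 2 (CAGCCCGATGGGGCGCTTTT) also matches the top strand directly, at positions 146–165 — its reverse complement AAAAGCGCCCCATCGGGCTG is not present.
Both primers anneal to the bottom strand with 3' ends pointing the same way, so neither can prime synthesis back toward the other.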